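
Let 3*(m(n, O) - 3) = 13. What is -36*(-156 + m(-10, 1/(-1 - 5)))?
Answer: 5352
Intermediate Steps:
m(n, O) = 22/3 (m(n, O) = 3 + (⅓)*13 = 3 + 13/3 = 22/3)
-36*(-156 + m(-10, 1/(-1 - 5))) = -36*(-156 + 22/3) = -36*(-446/3) = 5352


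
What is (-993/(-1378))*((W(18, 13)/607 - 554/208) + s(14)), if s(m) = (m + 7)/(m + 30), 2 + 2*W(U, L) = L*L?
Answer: -1412624919/956894224 ≈ -1.4763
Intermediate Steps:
W(U, L) = -1 + L²/2 (W(U, L) = -1 + (L*L)/2 = -1 + L²/2)
s(m) = (7 + m)/(30 + m)
(-993/(-1378))*((W(18, 13)/607 - 554/208) + s(14)) = (-993/(-1378))*(((-1 + (½)*13²)/607 - 554/208) + (7 + 14)/(30 + 14)) = (-993*(-1/1378))*(((-1 + (½)*169)*(1/607) - 554*1/208) + 21/44) = 993*(((-1 + 169/2)*(1/607) - 277/104) + (1/44)*21)/1378 = 993*(((167/2)*(1/607) - 277/104) + 21/44)/1378 = 993*((167/1214 - 277/104) + 21/44)/1378 = 993*(-159455/63128 + 21/44)/1378 = (993/1378)*(-1422583/694408) = -1412624919/956894224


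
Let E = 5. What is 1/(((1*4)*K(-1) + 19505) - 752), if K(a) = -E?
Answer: 1/18733 ≈ 5.3382e-5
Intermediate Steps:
K(a) = -5 (K(a) = -1*5 = -5)
1/(((1*4)*K(-1) + 19505) - 752) = 1/(((1*4)*(-5) + 19505) - 752) = 1/((4*(-5) + 19505) - 752) = 1/((-20 + 19505) - 752) = 1/(19485 - 752) = 1/18733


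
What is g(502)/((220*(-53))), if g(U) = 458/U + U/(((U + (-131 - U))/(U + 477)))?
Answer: 123325959/383392460 ≈ 0.32167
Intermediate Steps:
g(U) = 458/U + U*(-477/131 - U/131) (g(U) = 458/U + U/((-131/(477 + U))) = 458/U + U*(-477/131 - U/131))
g(502)/((220*(-53))) = ((1/131)*(59998 - 1*502²*(477 + 502))/502)/((220*(-53))) = ((1/131)*(1/502)*(59998 - 1*252004*979))/(-11660) = ((1/131)*(1/502)*(59998 - 246711916))*(-1/11660) = ((1/131)*(1/502)*(-246651918))*(-1/11660) = -123325959/32881*(-1/11660) = 123325959/383392460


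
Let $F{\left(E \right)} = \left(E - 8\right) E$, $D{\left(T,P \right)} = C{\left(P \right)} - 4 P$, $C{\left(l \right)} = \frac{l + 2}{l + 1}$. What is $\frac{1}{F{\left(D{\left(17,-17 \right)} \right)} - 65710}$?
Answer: $- \frac{256}{15746335} \approx -1.6258 \cdot 10^{-5}$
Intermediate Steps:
$C{\left(l \right)} = \frac{2 + l}{1 + l}$
$D{\left(T,P \right)} = - 4 P + \frac{2 + P}{1 + P}$ ($D{\left(T,P \right)} = \frac{2 + P}{1 + P} - 4 P = - 4 P + \frac{2 + P}{1 + P}$)
$F{\left(E \right)} = E \left(-8 + E\right)$ ($F{\left(E \right)} = \left(-8 + E\right) E = E \left(-8 + E\right)$)
$\frac{1}{F{\left(D{\left(17,-17 \right)} \right)} - 65710} = \frac{1}{\frac{2 - 17 - - 68 \left(1 - 17\right)}{1 - 17} \left(-8 + \frac{2 - 17 - - 68 \left(1 - 17\right)}{1 - 17}\right) - 65710} = \frac{1}{\frac{2 - 17 - \left(-68\right) \left(-16\right)}{-16} \left(-8 + \frac{2 - 17 - \left(-68\right) \left(-16\right)}{-16}\right) - 65710} = \frac{1}{- \frac{2 - 17 - 1088}{16} \left(-8 - \frac{2 - 17 - 1088}{16}\right) - 65710} = \frac{1}{\left(- \frac{1}{16}\right) \left(-1103\right) \left(-8 - - \frac{1103}{16}\right) - 65710} = \frac{1}{\frac{1103 \left(-8 + \frac{1103}{16}\right)}{16} - 65710} = \frac{1}{\frac{1103}{16} \cdot \frac{975}{16} - 65710} = \frac{1}{\frac{1075425}{256} - 65710} = \frac{1}{- \frac{15746335}{256}} = - \frac{256}{15746335}$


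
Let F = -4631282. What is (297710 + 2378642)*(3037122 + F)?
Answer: -4266533304320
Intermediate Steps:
(297710 + 2378642)*(3037122 + F) = (297710 + 2378642)*(3037122 - 4631282) = 2676352*(-1594160) = -4266533304320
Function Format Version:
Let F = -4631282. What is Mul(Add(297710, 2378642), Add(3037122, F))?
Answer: -4266533304320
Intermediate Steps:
Mul(Add(297710, 2378642), Add(3037122, F)) = Mul(Add(297710, 2378642), Add(3037122, -4631282)) = Mul(2676352, -1594160) = -4266533304320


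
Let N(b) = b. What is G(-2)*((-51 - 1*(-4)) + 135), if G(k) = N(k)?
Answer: -176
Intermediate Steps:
G(k) = k
G(-2)*((-51 - 1*(-4)) + 135) = -2*((-51 - 1*(-4)) + 135) = -2*((-51 + 4) + 135) = -2*(-47 + 135) = -2*88 = -176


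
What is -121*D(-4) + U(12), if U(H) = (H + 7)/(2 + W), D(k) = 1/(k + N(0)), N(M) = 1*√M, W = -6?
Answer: 51/2 ≈ 25.500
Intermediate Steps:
N(M) = √M
D(k) = 1/k (D(k) = 1/(k + √0) = 1/(k + 0) = 1/k)
U(H) = -7/4 - H/4 (U(H) = (H + 7)/(2 - 6) = (7 + H)/(-4) = (7 + H)*(-¼) = -7/4 - H/4)
-121*D(-4) + U(12) = -121/(-4) + (-7/4 - ¼*12) = -121*(-¼) + (-7/4 - 3) = 121/4 - 19/4 = 51/2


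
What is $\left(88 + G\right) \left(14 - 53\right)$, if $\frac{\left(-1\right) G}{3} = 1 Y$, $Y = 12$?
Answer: $-2028$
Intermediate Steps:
$G = -36$ ($G = - 3 \cdot 1 \cdot 12 = \left(-3\right) 12 = -36$)
$\left(88 + G\right) \left(14 - 53\right) = \left(88 - 36\right) \left(14 - 53\right) = 52 \left(14 - 53\right) = 52 \left(-39\right) = -2028$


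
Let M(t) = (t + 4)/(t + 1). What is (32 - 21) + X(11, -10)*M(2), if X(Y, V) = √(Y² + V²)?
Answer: 11 + 2*√221 ≈ 40.732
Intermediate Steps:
X(Y, V) = √(V² + Y²)
M(t) = (4 + t)/(1 + t)
(32 - 21) + X(11, -10)*M(2) = (32 - 21) + √((-10)² + 11²)*((4 + 2)/(1 + 2)) = 11 + √(100 + 121)*(6/3) = 11 + √221*((⅓)*6) = 11 + √221*2 = 11 + 2*√221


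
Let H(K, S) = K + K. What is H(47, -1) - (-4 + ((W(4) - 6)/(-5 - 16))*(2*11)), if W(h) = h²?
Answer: 2278/21 ≈ 108.48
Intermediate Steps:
H(K, S) = 2*K
H(47, -1) - (-4 + ((W(4) - 6)/(-5 - 16))*(2*11)) = 2*47 - (-4 + ((4² - 6)/(-5 - 16))*(2*11)) = 94 - (-4 + ((16 - 6)/(-21))*22) = 94 - (-4 + (10*(-1/21))*22) = 94 - (-4 - 10/21*22) = 94 - (-4 - 220/21) = 94 - 1*(-304/21) = 94 + 304/21 = 2278/21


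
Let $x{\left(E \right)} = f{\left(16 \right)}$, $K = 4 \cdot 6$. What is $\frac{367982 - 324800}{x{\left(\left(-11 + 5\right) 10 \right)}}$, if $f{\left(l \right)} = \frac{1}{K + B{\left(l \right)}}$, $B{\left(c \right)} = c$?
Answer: $1727280$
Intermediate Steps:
$K = 24$
$f{\left(l \right)} = \frac{1}{24 + l}$
$x{\left(E \right)} = \frac{1}{40}$ ($x{\left(E \right)} = \frac{1}{24 + 16} = \frac{1}{40}$)
$\frac{367982 - 324800}{x{\left(\left(-11 + 5\right) 10 \right)}} = \left(367982 - 324800\right) \frac{1}{\frac{1}{40}} = 43182 \cdot 40 = 1727280$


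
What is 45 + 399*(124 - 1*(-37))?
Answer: 64284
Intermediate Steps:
45 + 399*(124 - 1*(-37)) = 45 + 399*(124 + 37) = 45 + 399*161 = 45 + 64239 = 64284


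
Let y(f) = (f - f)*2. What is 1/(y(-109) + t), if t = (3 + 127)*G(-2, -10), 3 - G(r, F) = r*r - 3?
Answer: 1/260 ≈ 0.0038462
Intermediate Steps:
G(r, F) = 6 - r² (G(r, F) = 3 - (r*r - 3) = 3 - (r² - 3) = 3 - (-3 + r²) = 3 + (3 - r²) = 6 - r²)
t = 260 (t = (3 + 127)*(6 - 1*(-2)²) = 130*(6 - 1*4) = 130*(6 - 4) = 130*2 = 260)
y(f) = 0 (y(f) = 0*2 = 0)
1/(y(-109) + t) = 1/(0 + 260) = 1/260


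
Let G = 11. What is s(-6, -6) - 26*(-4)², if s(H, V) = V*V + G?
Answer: -369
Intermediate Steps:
s(H, V) = 11 + V² (s(H, V) = V*V + 11 = V² + 11 = 11 + V²)
s(-6, -6) - 26*(-4)² = (11 + (-6)²) - 26*(-4)² = (11 + 36) - 26*16 = 47 - 416 = -369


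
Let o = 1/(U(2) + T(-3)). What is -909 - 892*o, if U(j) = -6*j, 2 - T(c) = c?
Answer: -5471/7 ≈ -781.57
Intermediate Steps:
T(c) = 2 - c
o = -⅐ (o = 1/(-6*2 + (2 - 1*(-3))) = 1/(-12 + (2 + 3)) = 1/(-12 + 5) = 1/(-7) = -⅐ ≈ -0.14286)
-909 - 892*o = -909 - 892*(-1)/7 = -909 - 892*(-⅐) = -909 + 892/7 = -5471/7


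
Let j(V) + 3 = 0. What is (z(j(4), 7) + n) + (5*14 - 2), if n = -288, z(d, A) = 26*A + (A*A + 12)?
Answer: 23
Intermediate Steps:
j(V) = -3 (j(V) = -3 + 0 = -3)
z(d, A) = 12 + A² + 26*A (z(d, A) = 26*A + (A² + 12) = 26*A + (12 + A²) = 12 + A² + 26*A)
(z(j(4), 7) + n) + (5*14 - 2) = ((12 + 7² + 26*7) - 288) + (5*14 - 2) = ((12 + 49 + 182) - 288) + (70 - 2) = (243 - 288) + 68 = -45 + 68 = 23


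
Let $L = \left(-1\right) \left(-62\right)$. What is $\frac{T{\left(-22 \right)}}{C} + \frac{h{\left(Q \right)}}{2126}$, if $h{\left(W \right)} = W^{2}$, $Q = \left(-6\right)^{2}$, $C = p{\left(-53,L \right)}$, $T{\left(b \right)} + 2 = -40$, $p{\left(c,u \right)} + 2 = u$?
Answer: $- \frac{961}{10630} \approx -0.090405$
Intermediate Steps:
$L = 62$
$p{\left(c,u \right)} = -2 + u$
$T{\left(b \right)} = -42$ ($T{\left(b \right)} = -2 - 40 = -42$)
$C = 60$ ($C = -2 + 62 = 60$)
$Q = 36$
$\frac{T{\left(-22 \right)}}{C} + \frac{h{\left(Q \right)}}{2126} = - \frac{42}{60} + \frac{36^{2}}{2126} = \left(-42\right) \frac{1}{60} + 1296 \cdot \frac{1}{2126} = - \frac{7}{10} + \frac{648}{1063} = - \frac{961}{10630}$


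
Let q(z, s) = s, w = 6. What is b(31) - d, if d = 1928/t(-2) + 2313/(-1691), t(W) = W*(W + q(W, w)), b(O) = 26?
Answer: 453810/1691 ≈ 268.37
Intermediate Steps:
t(W) = W*(6 + W) (t(W) = W*(W + 6) = W*(6 + W))
d = -409844/1691 (d = 1928/((-2*(6 - 2))) + 2313/(-1691) = 1928/((-2*4)) + 2313*(-1/1691) = 1928/(-8) - 2313/1691 = 1928*(-⅛) - 2313/1691 = -241 - 2313/1691 = -409844/1691 ≈ -242.37)
b(31) - d = 26 - 1*(-409844/1691) = 26 + 409844/1691 = 453810/1691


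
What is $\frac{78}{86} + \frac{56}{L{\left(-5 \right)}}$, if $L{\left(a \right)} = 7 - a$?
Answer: $\frac{719}{129} \approx 5.5736$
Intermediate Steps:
$\frac{78}{86} + \frac{56}{L{\left(-5 \right)}} = \frac{78}{86} + \frac{56}{7 - -5} = 78 \cdot \frac{1}{86} + \frac{56}{7 + 5} = \frac{39}{43} + \frac{56}{12} = \frac{39}{43} + 56 \cdot \frac{1}{12} = \frac{39}{43} + \frac{14}{3} = \frac{719}{129}$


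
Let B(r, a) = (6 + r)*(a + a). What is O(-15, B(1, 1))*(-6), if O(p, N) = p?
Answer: 90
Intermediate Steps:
B(r, a) = 2*a*(6 + r) (B(r, a) = (6 + r)*(2*a) = 2*a*(6 + r))
O(-15, B(1, 1))*(-6) = -15*(-6) = 90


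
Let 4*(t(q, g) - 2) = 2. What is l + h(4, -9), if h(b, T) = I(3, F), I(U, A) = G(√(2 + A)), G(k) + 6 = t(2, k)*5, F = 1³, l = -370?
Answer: -727/2 ≈ -363.50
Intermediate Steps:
t(q, g) = 5/2 (t(q, g) = 2 + (¼)*2 = 2 + ½ = 5/2)
F = 1
G(k) = 13/2 (G(k) = -6 + (5/2)*5 = -6 + 25/2 = 13/2)
I(U, A) = 13/2
h(b, T) = 13/2
l + h(4, -9) = -370 + 13/2 = -727/2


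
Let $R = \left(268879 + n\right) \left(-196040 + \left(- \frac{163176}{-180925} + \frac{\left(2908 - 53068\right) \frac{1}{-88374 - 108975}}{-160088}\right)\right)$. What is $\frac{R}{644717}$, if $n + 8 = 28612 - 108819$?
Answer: $- \frac{8808719534183858439952368}{153550123664839611925} \approx -57367.0$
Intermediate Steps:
$n = -80215$ ($n = -8 + \left(28612 - 108819\right) = -8 - 80207 = -80215$)
$R = - \frac{8808719534183858439952368}{238166705182025}$ ($R = \left(268879 - 80215\right) \left(-196040 + \left(- \frac{163176}{-180925} + \frac{\left(2908 - 53068\right) \frac{1}{-88374 - 108975}}{-160088}\right)\right) = 188664 \left(-196040 + \left(\left(-163176\right) \left(- \frac{1}{180925}\right) + - \frac{50160}{-197349} \left(- \frac{1}{160088}\right)\right)\right) = 188664 \left(-196040 + \left(\frac{163176}{180925} + \left(-50160\right) \left(- \frac{1}{197349}\right) \left(- \frac{1}{160088}\right)\right)\right) = 188664 \left(-196040 + \left(\frac{163176}{180925} + \frac{16720}{65783} \left(- \frac{1}{160088}\right)\right)\right) = 188664 \left(-196040 + \left(\frac{163176}{180925} - \frac{2090}{1316383613}\right)\right) = 188664 \left(-196040 + \frac{214801834301638}{238166705182025}\right) = 188664 \left(- \frac{46689986082049879362}{238166705182025}\right) = - \frac{8808719534183858439952368}{238166705182025} \approx -3.6986 \cdot 10^{10}$)
$\frac{R}{644717} = - \frac{8808719534183858439952368}{238166705182025 \cdot 644717} = \left(- \frac{8808719534183858439952368}{238166705182025}\right) \frac{1}{644717} = - \frac{8808719534183858439952368}{153550123664839611925}$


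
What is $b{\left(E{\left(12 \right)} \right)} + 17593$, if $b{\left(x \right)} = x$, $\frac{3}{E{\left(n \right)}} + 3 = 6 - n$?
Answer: $\frac{52778}{3} \approx 17593.0$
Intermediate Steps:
$E{\left(n \right)} = \frac{3}{3 - n}$ ($E{\left(n \right)} = \frac{3}{-3 - \left(-6 + n\right)} = \frac{3}{3 - n}$)
$b{\left(E{\left(12 \right)} \right)} + 17593 = - \frac{3}{-3 + 12} + 17593 = - \frac{3}{9} + 17593 = \left(-3\right) \frac{1}{9} + 17593 = - \frac{1}{3} + 17593 = \frac{52778}{3}$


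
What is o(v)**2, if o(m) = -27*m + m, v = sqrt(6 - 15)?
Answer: -6084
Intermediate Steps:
v = 3*I (v = sqrt(-9) = 3*I ≈ 3.0*I)
o(m) = -26*m
o(v)**2 = (-78*I)**2 = -6084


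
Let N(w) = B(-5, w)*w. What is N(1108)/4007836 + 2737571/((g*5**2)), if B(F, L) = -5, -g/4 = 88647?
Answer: -2755211511089/8882065947300 ≈ -0.31020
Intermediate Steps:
g = -354588 (g = -4*88647 = -354588)
N(w) = -5*w
N(1108)/4007836 + 2737571/((g*5**2)) = -5*1108/4007836 + 2737571/((-354588*5**2)) = -5540*1/4007836 + 2737571/((-354588*25)) = -1385/1001959 + 2737571/(-8864700) = -1385/1001959 + 2737571*(-1/8864700) = -1385/1001959 - 2737571/8864700 = -2755211511089/8882065947300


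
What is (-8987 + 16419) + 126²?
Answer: 23308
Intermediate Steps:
(-8987 + 16419) + 126² = 7432 + 15876 = 23308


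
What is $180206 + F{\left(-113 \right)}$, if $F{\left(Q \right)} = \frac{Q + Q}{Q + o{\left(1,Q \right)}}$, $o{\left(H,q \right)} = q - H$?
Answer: $\frac{40906988}{227} \approx 1.8021 \cdot 10^{5}$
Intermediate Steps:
$F{\left(Q \right)} = \frac{2 Q}{-1 + 2 Q}$ ($F{\left(Q \right)} = \frac{Q + Q}{Q + \left(Q - 1\right)} = \frac{2 Q}{Q + \left(Q - 1\right)} = \frac{2 Q}{Q + \left(-1 + Q\right)} = \frac{2 Q}{-1 + 2 Q}$)
$180206 + F{\left(-113 \right)} = 180206 + 2 \left(-113\right) \frac{1}{-1 + 2 \left(-113\right)} = 180206 + 2 \left(-113\right) \frac{1}{-1 - 226} = 180206 + 2 \left(-113\right) \frac{1}{-227} = 180206 + 2 \left(-113\right) \left(- \frac{1}{227}\right) = 180206 + \frac{226}{227} = \frac{40906988}{227}$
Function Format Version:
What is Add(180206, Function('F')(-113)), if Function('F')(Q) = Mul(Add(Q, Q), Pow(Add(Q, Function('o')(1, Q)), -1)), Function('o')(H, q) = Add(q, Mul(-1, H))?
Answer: Rational(40906988, 227) ≈ 1.8021e+5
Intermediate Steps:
Function('F')(Q) = Mul(2, Q, Pow(Add(-1, Mul(2, Q)), -1)) (Function('F')(Q) = Mul(Add(Q, Q), Pow(Add(Q, Add(Q, Mul(-1, 1))), -1)) = Mul(Mul(2, Q), Pow(Add(Q, Add(Q, -1)), -1)) = Mul(Mul(2, Q), Pow(Add(Q, Add(-1, Q)), -1)) = Mul(Mul(2, Q), Pow(Add(-1, Mul(2, Q)), -1)) = Mul(2, Q, Pow(Add(-1, Mul(2, Q)), -1)))
Add(180206, Function('F')(-113)) = Add(180206, Mul(2, -113, Pow(Add(-1, Mul(2, -113)), -1))) = Add(180206, Mul(2, -113, Pow(Add(-1, -226), -1))) = Add(180206, Mul(2, -113, Pow(-227, -1))) = Add(180206, Mul(2, -113, Rational(-1, 227))) = Add(180206, Rational(226, 227)) = Rational(40906988, 227)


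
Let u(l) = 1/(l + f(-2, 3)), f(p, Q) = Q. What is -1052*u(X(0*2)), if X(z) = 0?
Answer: -1052/3 ≈ -350.67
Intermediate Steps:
u(l) = 1/(3 + l) (u(l) = 1/(l + 3) = 1/(3 + l))
-1052*u(X(0*2)) = -1052/(3 + 0) = -1052/3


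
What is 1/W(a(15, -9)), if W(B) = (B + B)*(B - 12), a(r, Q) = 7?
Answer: -1/70 ≈ -0.014286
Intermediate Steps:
W(B) = 2*B*(-12 + B) (W(B) = (2*B)*(-12 + B) = 2*B*(-12 + B))
1/W(a(15, -9)) = 1/(2*7*(-12 + 7)) = 1/(2*7*(-5)) = 1/(-70) = -1/70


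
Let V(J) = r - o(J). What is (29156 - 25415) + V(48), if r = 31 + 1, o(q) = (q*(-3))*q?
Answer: 10685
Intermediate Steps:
o(q) = -3*q² (o(q) = (-3*q)*q = -3*q²)
r = 32
V(J) = 32 + 3*J² (V(J) = 32 - (-3)*J² = 32 + 3*J²)
(29156 - 25415) + V(48) = (29156 - 25415) + (32 + 3*48²) = 3741 + (32 + 3*2304) = 3741 + (32 + 6912) = 3741 + 6944 = 10685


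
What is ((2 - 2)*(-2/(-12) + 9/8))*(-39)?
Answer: 0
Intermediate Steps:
((2 - 2)*(-2/(-12) + 9/8))*(-39) = (0*(-2*(-1/12) + 9*(1/8)))*(-39) = (0*(1/6 + 9/8))*(-39) = (0*(31/24))*(-39) = 0*(-39) = 0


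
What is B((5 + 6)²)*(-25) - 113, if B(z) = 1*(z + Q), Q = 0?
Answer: -3138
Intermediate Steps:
B(z) = z (B(z) = 1*(z + 0) = 1*z = z)
B((5 + 6)²)*(-25) - 113 = (5 + 6)²*(-25) - 113 = 11²*(-25) - 113 = 121*(-25) - 113 = -3025 - 113 = -3138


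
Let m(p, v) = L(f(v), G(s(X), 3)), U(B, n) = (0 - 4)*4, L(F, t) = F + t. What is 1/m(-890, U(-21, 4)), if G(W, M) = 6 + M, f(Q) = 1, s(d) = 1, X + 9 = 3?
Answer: ⅒ ≈ 0.10000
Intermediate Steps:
X = -6 (X = -9 + 3 = -6)
U(B, n) = -16 (U(B, n) = -4*4 = -16)
m(p, v) = 10 (m(p, v) = 1 + (6 + 3) = 1 + 9 = 10)
1/m(-890, U(-21, 4)) = 1/10 = ⅒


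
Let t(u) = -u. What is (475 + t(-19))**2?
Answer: 244036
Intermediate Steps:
(475 + t(-19))**2 = (475 - 1*(-19))**2 = (475 + 19)**2 = 494**2 = 244036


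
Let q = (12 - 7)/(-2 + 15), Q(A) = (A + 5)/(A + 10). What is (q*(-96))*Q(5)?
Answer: -320/13 ≈ -24.615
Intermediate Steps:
Q(A) = (5 + A)/(10 + A)
q = 5/13 ≈ 0.38462
(q*(-96))*Q(5) = ((5/13)*(-96))*((5 + 5)/(10 + 5)) = -480*10/(13*15) = -32*10/13 = -480/13*⅔ = -320/13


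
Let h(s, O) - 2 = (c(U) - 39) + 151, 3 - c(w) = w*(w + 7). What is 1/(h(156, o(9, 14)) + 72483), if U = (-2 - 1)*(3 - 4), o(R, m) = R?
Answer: 1/72570 ≈ 1.3780e-5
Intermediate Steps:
U = 3 (U = -3*(-1) = 3)
c(w) = 3 - w*(7 + w) (c(w) = 3 - w*(w + 7) = 3 - w*(7 + w))
h(s, O) = 87 (h(s, O) = 2 + (((3 - 1*3**2 - 7*3) - 39) + 151) = 2 + (((3 - 1*9 - 21) - 39) + 151) = 2 + (((3 - 9 - 21) - 39) + 151) = 2 + ((-27 - 39) + 151) = 2 + (-66 + 151) = 2 + 85 = 87)
1/(h(156, o(9, 14)) + 72483) = 1/(87 + 72483) = 1/72570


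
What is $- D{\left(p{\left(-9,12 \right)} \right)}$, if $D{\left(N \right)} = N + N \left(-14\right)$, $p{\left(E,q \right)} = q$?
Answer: $156$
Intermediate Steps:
$D{\left(N \right)} = - 13 N$ ($D{\left(N \right)} = N - 14 N = - 13 N$)
$- D{\left(p{\left(-9,12 \right)} \right)} = - \left(-13\right) 12 = \left(-1\right) \left(-156\right) = 156$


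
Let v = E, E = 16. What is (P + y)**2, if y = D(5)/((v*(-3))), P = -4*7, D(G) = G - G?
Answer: 784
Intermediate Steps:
D(G) = 0
v = 16
P = -28
y = 0 (y = 0/((16*(-3))) = 0/(-48) = 0*(-1/48) = 0)
(P + y)**2 = (-28 + 0)**2 = (-28)**2 = 784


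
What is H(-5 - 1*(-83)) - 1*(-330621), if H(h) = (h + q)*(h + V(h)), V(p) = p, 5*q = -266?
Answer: 1672449/5 ≈ 3.3449e+5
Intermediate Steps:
q = -266/5 (q = (⅕)*(-266) = -266/5 ≈ -53.200)
H(h) = 2*h*(-266/5 + h) (H(h) = (h - 266/5)*(h + h) = (-266/5 + h)*(2*h) = 2*h*(-266/5 + h))
H(-5 - 1*(-83)) - 1*(-330621) = 2*(-5 - 1*(-83))*(-266 + 5*(-5 - 1*(-83)))/5 - 1*(-330621) = 2*(-5 + 83)*(-266 + 5*(-5 + 83))/5 + 330621 = (⅖)*78*(-266 + 5*78) + 330621 = (⅖)*78*(-266 + 390) + 330621 = (⅖)*78*124 + 330621 = 19344/5 + 330621 = 1672449/5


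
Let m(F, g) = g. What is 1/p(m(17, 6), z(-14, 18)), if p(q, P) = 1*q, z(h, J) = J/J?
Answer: ⅙ ≈ 0.16667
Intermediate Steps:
z(h, J) = 1
p(q, P) = q
1/p(m(17, 6), z(-14, 18)) = 1/6 = ⅙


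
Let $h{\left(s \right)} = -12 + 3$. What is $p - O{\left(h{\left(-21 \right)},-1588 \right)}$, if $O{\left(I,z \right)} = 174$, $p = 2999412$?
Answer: $2999238$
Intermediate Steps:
$h{\left(s \right)} = -9$
$p - O{\left(h{\left(-21 \right)},-1588 \right)} = 2999412 - 174 = 2999238$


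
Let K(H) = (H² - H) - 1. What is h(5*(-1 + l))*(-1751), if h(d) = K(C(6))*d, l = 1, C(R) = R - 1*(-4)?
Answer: 0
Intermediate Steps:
C(R) = 4 + R (C(R) = R + 4 = 4 + R)
K(H) = -1 + H² - H
h(d) = 89*d (h(d) = (-1 + (4 + 6)² - (4 + 6))*d = (-1 + 10² - 1*10)*d = (-1 + 100 - 10)*d = 89*d)
h(5*(-1 + l))*(-1751) = (89*(5*(-1 + 1)))*(-1751) = (89*(5*0))*(-1751) = (89*0)*(-1751) = 0*(-1751) = 0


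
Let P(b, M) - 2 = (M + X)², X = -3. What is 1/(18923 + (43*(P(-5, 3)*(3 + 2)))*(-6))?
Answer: 1/16343 ≈ 6.1188e-5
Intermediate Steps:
P(b, M) = 2 + (-3 + M)² (P(b, M) = 2 + (M - 3)² = 2 + (-3 + M)²)
1/(18923 + (43*(P(-5, 3)*(3 + 2)))*(-6)) = 1/(18923 + (43*((2 + (-3 + 3)²)*(3 + 2)))*(-6)) = 1/(18923 + (43*((2 + 0²)*5))*(-6)) = 1/(18923 + (43*((2 + 0)*5))*(-6)) = 1/(18923 + (43*(2*5))*(-6)) = 1/(18923 + (43*10)*(-6)) = 1/(18923 + 430*(-6)) = 1/(18923 - 2580) = 1/16343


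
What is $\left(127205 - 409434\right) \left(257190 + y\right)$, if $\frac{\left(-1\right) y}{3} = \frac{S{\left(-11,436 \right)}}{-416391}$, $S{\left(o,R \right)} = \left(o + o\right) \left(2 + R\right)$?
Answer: $- \frac{10074782460599826}{138797} \approx -7.2586 \cdot 10^{10}$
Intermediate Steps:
$S{\left(o,R \right)} = 2 o \left(2 + R\right)$
$y = - \frac{9636}{138797}$ ($y = - 3 \frac{2 \left(-11\right) \left(2 + 436\right)}{-416391} = - 3 \cdot 2 \left(-11\right) 438 \left(- \frac{1}{416391}\right) = - 3 \left(\left(-9636\right) \left(- \frac{1}{416391}\right)\right) = \left(-3\right) \frac{3212}{138797} = - \frac{9636}{138797} \approx -0.069425$)
$\left(127205 - 409434\right) \left(257190 + y\right) = \left(127205 - 409434\right) \left(257190 - \frac{9636}{138797}\right) = \left(-282229\right) \frac{35697190794}{138797} = - \frac{10074782460599826}{138797}$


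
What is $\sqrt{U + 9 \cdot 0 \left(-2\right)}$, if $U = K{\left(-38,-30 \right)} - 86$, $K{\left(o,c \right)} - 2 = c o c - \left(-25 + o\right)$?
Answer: $i \sqrt{34221} \approx 184.99 i$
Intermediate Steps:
$K{\left(o,c \right)} = 27 - o + o c^{2}$ ($K{\left(o,c \right)} = 2 - \left(-25 + o - c o c\right) = 2 - \left(-25 + o - o c^{2}\right) = 2 + \left(25 - o + o c^{2}\right) = 27 - o + o c^{2}$)
$U = -34221$ ($U = \left(27 - -38 - 38 \left(-30\right)^{2}\right) - 86 = \left(27 + 38 - 34200\right) - 86 = -34135 - 86 = -34221$)
$\sqrt{U + 9 \cdot 0 \left(-2\right)} = \sqrt{-34221 + 9 \cdot 0 \left(-2\right)} = \sqrt{-34221 + 0 \left(-2\right)} = \sqrt{-34221 + 0} = \sqrt{-34221} = i \sqrt{34221}$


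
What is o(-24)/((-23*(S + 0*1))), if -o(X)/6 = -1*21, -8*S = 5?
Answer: 1008/115 ≈ 8.7652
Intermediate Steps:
S = -5/8 (S = -1/8*5 = -5/8 ≈ -0.62500)
o(X) = 126 (o(X) = -(-6)*21 = -6*(-21) = 126)
o(-24)/((-23*(S + 0*1))) = 126/((-23*(-5/8 + 0*1))) = 126/((-23*(-5/8 + 0))) = 126/((-23*(-5/8))) = 126/(115/8) = 126*(8/115) = 1008/115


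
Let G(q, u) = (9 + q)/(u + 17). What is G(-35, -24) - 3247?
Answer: -22703/7 ≈ -3243.3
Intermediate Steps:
G(q, u) = (9 + q)/(17 + u)
G(-35, -24) - 3247 = (9 - 35)/(17 - 24) - 3247 = -26/(-7) - 3247 = -⅐*(-26) - 3247 = 26/7 - 3247 = -22703/7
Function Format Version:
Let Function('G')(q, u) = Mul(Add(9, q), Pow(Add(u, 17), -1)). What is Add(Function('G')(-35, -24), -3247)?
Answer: Rational(-22703, 7) ≈ -3243.3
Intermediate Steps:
Function('G')(q, u) = Mul(Pow(Add(17, u), -1), Add(9, q)) (Function('G')(q, u) = Mul(Add(9, q), Pow(Add(17, u), -1)) = Mul(Pow(Add(17, u), -1), Add(9, q)))
Add(Function('G')(-35, -24), -3247) = Add(Mul(Pow(Add(17, -24), -1), Add(9, -35)), -3247) = Add(Mul(Pow(-7, -1), -26), -3247) = Add(Mul(Rational(-1, 7), -26), -3247) = Add(Rational(26, 7), -3247) = Rational(-22703, 7)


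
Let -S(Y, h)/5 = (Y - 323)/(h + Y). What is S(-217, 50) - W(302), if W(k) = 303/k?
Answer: -866001/50434 ≈ -17.171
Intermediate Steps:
S(Y, h) = -5*(-323 + Y)/(Y + h) (S(Y, h) = -5*(Y - 323)/(h + Y) = -5*(-323 + Y)/(Y + h))
S(-217, 50) - W(302) = 5*(323 - 1*(-217))/(-217 + 50) - 303/302 = 5*(323 + 217)/(-167) - 303/302 = 5*(-1/167)*540 - 1*303/302 = -2700/167 - 303/302 = -866001/50434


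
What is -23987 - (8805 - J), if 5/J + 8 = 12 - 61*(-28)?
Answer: -56139899/1712 ≈ -32792.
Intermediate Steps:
J = 5/1712 (J = 5/(-8 + (12 - 61*(-28))) = 5/(-8 + (12 + 1708)) = 5/(-8 + 1720) = 5/1712 ≈ 0.0029206)
-23987 - (8805 - J) = -23987 - (8805 - 1*5/1712) = -23987 - (8805 - 5/1712) = -23987 - 1*15074155/1712 = -23987 - 15074155/1712 = -56139899/1712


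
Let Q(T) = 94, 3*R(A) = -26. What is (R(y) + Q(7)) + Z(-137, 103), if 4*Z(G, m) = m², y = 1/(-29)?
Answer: 32851/12 ≈ 2737.6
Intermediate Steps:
y = -1/29 ≈ -0.034483
R(A) = -26/3 (R(A) = (⅓)*(-26) = -26/3)
Z(G, m) = m²/4
(R(y) + Q(7)) + Z(-137, 103) = (-26/3 + 94) + (¼)*103² = 256/3 + (¼)*10609 = 256/3 + 10609/4 = 32851/12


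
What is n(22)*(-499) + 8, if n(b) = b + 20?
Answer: -20950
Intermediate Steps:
n(b) = 20 + b
n(22)*(-499) + 8 = (20 + 22)*(-499) + 8 = 42*(-499) + 8 = -20958 + 8 = -20950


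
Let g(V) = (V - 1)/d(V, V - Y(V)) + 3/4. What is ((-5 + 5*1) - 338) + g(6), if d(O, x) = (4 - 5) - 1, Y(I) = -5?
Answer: -1359/4 ≈ -339.75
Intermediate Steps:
d(O, x) = -2 (d(O, x) = -1 - 1 = -2)
g(V) = 5/4 - V/2 (g(V) = (V - 1)/(-2) + 3/4 = (-1 + V)*(-½) + 3*(¼) = (½ - V/2) + ¾ = 5/4 - V/2)
((-5 + 5*1) - 338) + g(6) = ((-5 + 5*1) - 338) + (5/4 - ½*6) = ((-5 + 5) - 338) + (5/4 - 3) = (0 - 338) - 7/4 = -338 - 7/4 = -1359/4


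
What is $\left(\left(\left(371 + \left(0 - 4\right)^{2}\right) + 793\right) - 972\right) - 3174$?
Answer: $-2966$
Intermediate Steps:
$\left(\left(\left(371 + \left(0 - 4\right)^{2}\right) + 793\right) - 972\right) - 3174 = \left(\left(\left(371 + \left(-4\right)^{2}\right) + 793\right) - 972\right) - 3174 = \left(\left(\left(371 + 16\right) + 793\right) - 972\right) - 3174 = \left(\left(387 + 793\right) - 972\right) - 3174 = \left(1180 - 972\right) - 3174 = 208 - 3174 = -2966$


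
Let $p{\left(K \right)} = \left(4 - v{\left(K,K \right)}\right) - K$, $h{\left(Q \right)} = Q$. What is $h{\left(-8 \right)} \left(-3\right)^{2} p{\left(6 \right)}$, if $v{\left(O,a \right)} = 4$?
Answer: $432$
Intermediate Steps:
$p{\left(K \right)} = - K$ ($p{\left(K \right)} = \left(4 - 4\right) - K = 0 - K = - K$)
$h{\left(-8 \right)} \left(-3\right)^{2} p{\left(6 \right)} = - 8 \left(-3\right)^{2} \left(\left(-1\right) 6\right) = - 8 \cdot 9 \left(-6\right) = \left(-8\right) \left(-54\right) = 432$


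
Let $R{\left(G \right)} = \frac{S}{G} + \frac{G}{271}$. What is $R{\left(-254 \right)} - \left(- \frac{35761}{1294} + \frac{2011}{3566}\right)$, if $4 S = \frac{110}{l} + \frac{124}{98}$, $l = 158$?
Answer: $\frac{32131351140367041}{1229537542587256} \approx 26.133$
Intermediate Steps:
$S = \frac{7593}{15484}$ ($S = \frac{\frac{110}{158} + \frac{124}{98}}{4} = \frac{110 \cdot \frac{1}{158} + 124 \cdot \frac{1}{98}}{4} = \frac{\frac{55}{79} + \frac{62}{49}}{4} = \frac{1}{4} \cdot \frac{7593}{3871} = \frac{7593}{15484} \approx 0.49038$)
$R{\left(G \right)} = \frac{G}{271} + \frac{7593}{15484 G}$ ($R{\left(G \right)} = \frac{7593}{15484 G} + \frac{G}{271} = \frac{G}{271} + \frac{7593}{15484 G}$)
$R{\left(-254 \right)} - \left(- \frac{35761}{1294} + \frac{2011}{3566}\right) = \left(\frac{1}{271} \left(-254\right) + \frac{7593}{15484 \left(-254\right)}\right) - \left(- \frac{35761}{1294} + \frac{2011}{3566}\right) = \left(- \frac{254}{271} + \frac{7593}{15484} \left(- \frac{1}{254}\right)\right) - - \frac{31230373}{1153601} = \left(- \frac{254}{271} - \frac{7593}{3932936}\right) + \left(- \frac{2011}{3566} + \frac{35761}{1294}\right) = - \frac{1001023447}{1065825656} + \frac{31230373}{1153601} = \frac{32131351140367041}{1229537542587256}$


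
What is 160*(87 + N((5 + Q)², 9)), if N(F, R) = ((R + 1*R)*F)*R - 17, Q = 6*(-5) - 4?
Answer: 21809920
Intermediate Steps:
Q = -34 (Q = -30 - 4 = -34)
N(F, R) = -17 + 2*F*R² (N(F, R) = ((R + R)*F)*R - 17 = ((2*R)*F)*R - 17 = (2*F*R)*R - 17 = 2*F*R² - 17 = -17 + 2*F*R²)
160*(87 + N((5 + Q)², 9)) = 160*(87 + (-17 + 2*(5 - 34)²*9²)) = 160*(87 + (-17 + 2*(-29)²*81)) = 160*(87 + (-17 + 2*841*81)) = 160*(87 + (-17 + 136242)) = 160*(87 + 136225) = 160*136312 = 21809920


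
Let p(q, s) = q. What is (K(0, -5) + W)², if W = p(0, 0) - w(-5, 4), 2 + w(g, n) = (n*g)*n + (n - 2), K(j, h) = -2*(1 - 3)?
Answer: 7056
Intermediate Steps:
K(j, h) = 4 (K(j, h) = -2*(-2) = 4)
w(g, n) = -4 + n + g*n² (w(g, n) = -2 + ((n*g)*n + (n - 2)) = -2 + ((g*n)*n + (-2 + n)) = -2 + (g*n² + (-2 + n)) = -2 + (-2 + n + g*n²) = -4 + n + g*n²)
W = 80 (W = 0 - (-4 + 4 - 5*4²) = 0 - (-4 + 4 - 5*16) = 0 - (-4 + 4 - 80) = 0 - 1*(-80) = 0 + 80 = 80)
(K(0, -5) + W)² = (4 + 80)² = 84² = 7056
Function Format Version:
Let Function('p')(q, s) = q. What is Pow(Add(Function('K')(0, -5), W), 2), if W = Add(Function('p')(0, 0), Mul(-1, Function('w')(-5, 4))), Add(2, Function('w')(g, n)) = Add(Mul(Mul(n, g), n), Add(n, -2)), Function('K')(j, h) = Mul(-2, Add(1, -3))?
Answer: 7056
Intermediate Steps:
Function('K')(j, h) = 4 (Function('K')(j, h) = Mul(-2, -2) = 4)
Function('w')(g, n) = Add(-4, n, Mul(g, Pow(n, 2))) (Function('w')(g, n) = Add(-2, Add(Mul(Mul(n, g), n), Add(n, -2))) = Add(-2, Add(Mul(Mul(g, n), n), Add(-2, n))) = Add(-2, Add(Mul(g, Pow(n, 2)), Add(-2, n))) = Add(-2, Add(-2, n, Mul(g, Pow(n, 2)))) = Add(-4, n, Mul(g, Pow(n, 2))))
W = 80 (W = Add(0, Mul(-1, Add(-4, 4, Mul(-5, Pow(4, 2))))) = Add(0, Mul(-1, Add(-4, 4, Mul(-5, 16)))) = Add(0, Mul(-1, Add(-4, 4, -80))) = Add(0, Mul(-1, -80)) = Add(0, 80) = 80)
Pow(Add(Function('K')(0, -5), W), 2) = Pow(Add(4, 80), 2) = Pow(84, 2) = 7056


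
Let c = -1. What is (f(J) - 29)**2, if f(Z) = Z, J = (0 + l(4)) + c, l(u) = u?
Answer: 676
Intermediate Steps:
J = 3 (J = (0 + 4) - 1 = 4 - 1 = 3)
(f(J) - 29)**2 = (3 - 29)**2 = (-26)**2 = 676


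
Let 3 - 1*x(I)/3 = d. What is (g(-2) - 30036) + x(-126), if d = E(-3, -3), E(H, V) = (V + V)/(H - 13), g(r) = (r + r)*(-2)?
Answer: -240161/8 ≈ -30020.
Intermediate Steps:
g(r) = -4*r (g(r) = (2*r)*(-2) = -4*r)
E(H, V) = 2*V/(-13 + H) (E(H, V) = (2*V)/(-13 + H) = 2*V/(-13 + H))
d = 3/8 (d = 2*(-3)/(-13 - 3) = 2*(-3)/(-16) = 2*(-3)*(-1/16) = 3/8 ≈ 0.37500)
x(I) = 63/8 (x(I) = 9 - 3*3/8 = 9 - 9/8 = 63/8)
(g(-2) - 30036) + x(-126) = (-4*(-2) - 30036) + 63/8 = (8 - 30036) + 63/8 = -30028 + 63/8 = -240161/8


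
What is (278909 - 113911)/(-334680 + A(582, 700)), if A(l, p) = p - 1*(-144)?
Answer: -82499/166918 ≈ -0.49425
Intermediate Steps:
A(l, p) = 144 + p (A(l, p) = p + 144 = 144 + p)
(278909 - 113911)/(-334680 + A(582, 700)) = (278909 - 113911)/(-334680 + (144 + 700)) = 164998/(-334680 + 844) = 164998/(-333836) = 164998*(-1/333836) = -82499/166918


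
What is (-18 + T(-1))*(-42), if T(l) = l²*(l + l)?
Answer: 840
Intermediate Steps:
T(l) = 2*l³ (T(l) = l²*(2*l) = 2*l³)
(-18 + T(-1))*(-42) = (-18 + 2*(-1)³)*(-42) = (-18 + 2*(-1))*(-42) = (-18 - 2)*(-42) = -20*(-42) = 840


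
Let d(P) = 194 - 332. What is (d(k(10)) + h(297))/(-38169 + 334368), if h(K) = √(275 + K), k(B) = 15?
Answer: -46/98733 + 2*√143/296199 ≈ -0.00038516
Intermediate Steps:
d(P) = -138
(d(k(10)) + h(297))/(-38169 + 334368) = (-138 + √(275 + 297))/(-38169 + 334368) = (-138 + √572)/296199 = (-138 + 2*√143)*(1/296199) = -46/98733 + 2*√143/296199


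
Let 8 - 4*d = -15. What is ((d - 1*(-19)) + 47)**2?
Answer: 82369/16 ≈ 5148.1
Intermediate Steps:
d = 23/4 (d = 2 - 1/4*(-15) = 2 + 15/4 = 23/4 ≈ 5.7500)
((d - 1*(-19)) + 47)**2 = ((23/4 - 1*(-19)) + 47)**2 = ((23/4 + 19) + 47)**2 = (99/4 + 47)**2 = (287/4)**2 = 82369/16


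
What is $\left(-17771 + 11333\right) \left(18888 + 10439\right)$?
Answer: $-188807226$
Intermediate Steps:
$\left(-17771 + 11333\right) \left(18888 + 10439\right) = \left(-6438\right) 29327 = -188807226$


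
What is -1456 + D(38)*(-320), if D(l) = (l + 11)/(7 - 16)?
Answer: 2576/9 ≈ 286.22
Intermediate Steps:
D(l) = -11/9 - l/9 (D(l) = (11 + l)/(-9) = (11 + l)*(-⅑) = -11/9 - l/9)
-1456 + D(38)*(-320) = -1456 + (-11/9 - ⅑*38)*(-320) = -1456 + (-11/9 - 38/9)*(-320) = -1456 - 49/9*(-320) = -1456 + 15680/9 = 2576/9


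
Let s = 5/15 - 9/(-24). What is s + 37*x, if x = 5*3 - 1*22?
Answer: -6199/24 ≈ -258.29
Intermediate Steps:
s = 17/24 (s = 5*(1/15) - 9*(-1/24) = 1/3 + 3/8 = 17/24 ≈ 0.70833)
x = -7 (x = 15 - 22 = -7)
s + 37*x = 17/24 + 37*(-7) = 17/24 - 259 = -6199/24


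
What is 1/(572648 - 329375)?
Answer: 1/243273 ≈ 4.1106e-6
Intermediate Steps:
1/(572648 - 329375) = 1/243273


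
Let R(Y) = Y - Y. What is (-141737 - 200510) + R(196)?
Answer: -342247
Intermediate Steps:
R(Y) = 0
(-141737 - 200510) + R(196) = (-141737 - 200510) + 0 = -342247 + 0 = -342247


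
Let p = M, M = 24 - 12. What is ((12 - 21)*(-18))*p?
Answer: 1944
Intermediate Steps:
M = 12
p = 12
((12 - 21)*(-18))*p = ((12 - 21)*(-18))*12 = -9*(-18)*12 = 162*12 = 1944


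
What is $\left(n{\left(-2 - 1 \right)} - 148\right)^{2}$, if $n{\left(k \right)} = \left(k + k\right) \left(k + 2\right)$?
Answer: $20164$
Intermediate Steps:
$n{\left(k \right)} = 2 k \left(2 + k\right)$
$\left(n{\left(-2 - 1 \right)} - 148\right)^{2} = \left(2 \left(-2 - 1\right) \left(2 - 3\right) - 148\right)^{2} = \left(2 \left(-3\right) \left(2 - 3\right) - 148\right)^{2} = \left(2 \left(-3\right) \left(-1\right) - 148\right)^{2} = \left(6 - 148\right)^{2} = \left(-142\right)^{2} = 20164$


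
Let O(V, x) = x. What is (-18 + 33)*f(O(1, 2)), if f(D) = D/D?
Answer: 15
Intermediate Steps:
f(D) = 1
(-18 + 33)*f(O(1, 2)) = (-18 + 33)*1 = 15*1 = 15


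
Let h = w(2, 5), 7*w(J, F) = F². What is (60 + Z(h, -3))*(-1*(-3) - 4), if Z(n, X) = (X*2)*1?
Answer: -54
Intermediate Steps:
w(J, F) = F²/7
h = 25/7 (h = (⅐)*5² = (⅐)*25 = 25/7 ≈ 3.5714)
Z(n, X) = 2*X (Z(n, X) = (2*X)*1 = 2*X)
(60 + Z(h, -3))*(-1*(-3) - 4) = (60 + 2*(-3))*(-1*(-3) - 4) = (60 - 6)*(3 - 4) = 54*(-1) = -54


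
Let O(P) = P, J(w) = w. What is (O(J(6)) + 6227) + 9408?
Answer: 15641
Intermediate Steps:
(O(J(6)) + 6227) + 9408 = (6 + 6227) + 9408 = 6233 + 9408 = 15641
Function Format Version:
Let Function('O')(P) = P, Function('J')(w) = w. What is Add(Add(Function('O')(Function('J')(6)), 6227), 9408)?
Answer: 15641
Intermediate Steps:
Add(Add(Function('O')(Function('J')(6)), 6227), 9408) = Add(Add(6, 6227), 9408) = Add(6233, 9408) = 15641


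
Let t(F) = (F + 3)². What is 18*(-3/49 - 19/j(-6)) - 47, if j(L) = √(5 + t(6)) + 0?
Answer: -2357/49 - 171*√86/43 ≈ -84.981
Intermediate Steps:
t(F) = (3 + F)²
j(L) = √86 (j(L) = √(5 + (3 + 6)²) + 0 = √(5 + 9²) + 0 = √(5 + 81) + 0 = √86 + 0 = √86)
18*(-3/49 - 19/j(-6)) - 47 = 18*(-3/49 - 19*√86/86) - 47 = (-54/49 - 171*√86/43) - 47 = -2357/49 - 171*√86/43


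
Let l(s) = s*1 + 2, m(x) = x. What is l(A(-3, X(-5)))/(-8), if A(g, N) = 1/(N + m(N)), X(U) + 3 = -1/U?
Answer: -51/224 ≈ -0.22768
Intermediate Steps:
X(U) = -3 - 1/U
A(g, N) = 1/(2*N) (A(g, N) = 1/(N + N) = 1/(2*N))
l(s) = 2 + s (l(s) = s + 2 = 2 + s)
l(A(-3, X(-5)))/(-8) = (2 + 1/(2*(-3 - 1/(-5))))/(-8) = (2 + 1/(2*(-3 - 1*(-⅕))))*(-⅛) = (2 + 1/(2*(-3 + ⅕)))*(-⅛) = (2 + 1/(2*(-14/5)))*(-⅛) = (2 + (½)*(-5/14))*(-⅛) = (2 - 5/28)*(-⅛) = (51/28)*(-⅛) = -51/224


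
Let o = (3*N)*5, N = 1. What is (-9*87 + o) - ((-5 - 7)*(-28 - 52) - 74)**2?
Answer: -785764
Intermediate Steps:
o = 15 (o = (3*1)*5 = 3*5 = 15)
(-9*87 + o) - ((-5 - 7)*(-28 - 52) - 74)**2 = (-9*87 + 15) - ((-5 - 7)*(-28 - 52) - 74)**2 = (-783 + 15) - (-12*(-80) - 74)**2 = -768 - (960 - 74)**2 = -768 - 1*886**2 = -768 - 1*784996 = -768 - 784996 = -785764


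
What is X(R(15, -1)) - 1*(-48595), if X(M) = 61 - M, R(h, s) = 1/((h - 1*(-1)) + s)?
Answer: 729839/15 ≈ 48656.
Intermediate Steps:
R(h, s) = 1/(1 + h + s) (R(h, s) = 1/((h + 1) + s) = 1/((1 + h) + s) = 1/(1 + h + s))
X(R(15, -1)) - 1*(-48595) = (61 - 1/(1 + 15 - 1)) - 1*(-48595) = (61 - 1/15) + 48595 = 914/15 + 48595 = 729839/15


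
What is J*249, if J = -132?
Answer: -32868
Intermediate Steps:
J*249 = -132*249 = -32868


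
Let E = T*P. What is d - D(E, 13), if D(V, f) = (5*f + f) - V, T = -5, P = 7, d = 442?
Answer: 329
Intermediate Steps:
E = -35 (E = -5*7 = -35)
D(V, f) = -V + 6*f (D(V, f) = 6*f - V = -V + 6*f)
d - D(E, 13) = 442 - (-1*(-35) + 6*13) = 442 - (35 + 78) = 442 - 1*113 = 442 - 113 = 329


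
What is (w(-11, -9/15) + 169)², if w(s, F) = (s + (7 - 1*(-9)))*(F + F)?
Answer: 26569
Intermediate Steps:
w(s, F) = 2*F*(16 + s) (w(s, F) = (s + (7 + 9))*(2*F) = (s + 16)*(2*F) = (16 + s)*(2*F) = 2*F*(16 + s))
(w(-11, -9/15) + 169)² = (2*(-9/15)*(16 - 11) + 169)² = (2*(-9*1/15)*5 + 169)² = (2*(-⅗)*5 + 169)² = (-6 + 169)² = 163² = 26569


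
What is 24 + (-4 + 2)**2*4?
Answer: 40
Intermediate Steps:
24 + (-4 + 2)**2*4 = 24 + (-2)**2*4 = 24 + 4*4 = 24 + 16 = 40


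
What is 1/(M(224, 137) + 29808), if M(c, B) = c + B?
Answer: 1/30169 ≈ 3.3147e-5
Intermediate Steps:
M(c, B) = B + c
1/(M(224, 137) + 29808) = 1/((137 + 224) + 29808) = 1/(361 + 29808) = 1/30169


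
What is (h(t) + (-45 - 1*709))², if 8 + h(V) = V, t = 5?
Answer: 573049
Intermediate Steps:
h(V) = -8 + V
(h(t) + (-45 - 1*709))² = ((-8 + 5) + (-45 - 1*709))² = (-3 + (-45 - 709))² = (-3 - 754)² = (-757)² = 573049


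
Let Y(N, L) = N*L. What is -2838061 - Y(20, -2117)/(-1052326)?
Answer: -1493282711113/526163 ≈ -2.8381e+6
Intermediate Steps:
Y(N, L) = L*N
-2838061 - Y(20, -2117)/(-1052326) = -2838061 - (-2117*20)/(-1052326) = -2838061 - (-42340)*(-1)/1052326 = -2838061 - 1*21170/526163 = -2838061 - 21170/526163 = -1493282711113/526163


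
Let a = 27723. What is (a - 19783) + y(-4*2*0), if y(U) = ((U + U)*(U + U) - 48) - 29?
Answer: 7863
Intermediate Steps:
y(U) = -77 + 4*U² (y(U) = ((2*U)*(2*U) - 48) - 29 = (4*U² - 48) - 29 = (-48 + 4*U²) - 29 = -77 + 4*U²)
(a - 19783) + y(-4*2*0) = (27723 - 19783) + (-77 + 4*(-4*2*0)²) = 7940 + (-77 + 4*(-8*0)²) = 7940 + (-77 + 4*0²) = 7940 + (-77 + 4*0) = 7940 + (-77 + 0) = 7940 - 77 = 7863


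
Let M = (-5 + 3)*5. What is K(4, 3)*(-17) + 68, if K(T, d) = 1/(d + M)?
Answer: 493/7 ≈ 70.429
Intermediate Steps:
M = -10 (M = -2*5 = -10)
K(T, d) = 1/(-10 + d) (K(T, d) = 1/(d - 10) = 1/(-10 + d))
K(4, 3)*(-17) + 68 = -17/(-10 + 3) + 68 = -17/(-7) + 68 = -⅐*(-17) + 68 = 17/7 + 68 = 493/7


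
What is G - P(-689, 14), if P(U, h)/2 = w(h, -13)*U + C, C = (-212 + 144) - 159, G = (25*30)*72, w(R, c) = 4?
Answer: 59966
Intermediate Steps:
G = 54000 (G = 750*72 = 54000)
C = -227 (C = -68 - 159 = -227)
P(U, h) = -454 + 8*U (P(U, h) = 2*(4*U - 227) = 2*(-227 + 4*U) = -454 + 8*U)
G - P(-689, 14) = 54000 - (-454 + 8*(-689)) = 54000 - (-454 - 5512) = 54000 - 1*(-5966) = 54000 + 5966 = 59966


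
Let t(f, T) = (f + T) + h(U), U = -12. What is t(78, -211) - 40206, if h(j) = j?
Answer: -40351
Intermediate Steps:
t(f, T) = -12 + T + f (t(f, T) = (f + T) - 12 = (T + f) - 12 = -12 + T + f)
t(78, -211) - 40206 = (-12 - 211 + 78) - 40206 = -145 - 40206 = -40351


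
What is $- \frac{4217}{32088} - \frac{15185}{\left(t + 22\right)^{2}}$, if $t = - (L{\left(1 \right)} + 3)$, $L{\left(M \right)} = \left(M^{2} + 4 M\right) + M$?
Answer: $- \frac{487968953}{5422872} \approx -89.984$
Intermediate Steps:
$L{\left(M \right)} = M^{2} + 5 M$
$t = -9$ ($t = - (1 \left(5 + 1\right) + 3) = - (1 \cdot 6 + 3) = - (6 + 3) = \left(-1\right) 9 = -9$)
$- \frac{4217}{32088} - \frac{15185}{\left(t + 22\right)^{2}} = - \frac{4217}{32088} - \frac{15185}{\left(-9 + 22\right)^{2}} = \left(-4217\right) \frac{1}{32088} - \frac{15185}{13^{2}} = - \frac{4217}{32088} - \frac{15185}{169} = - \frac{487968953}{5422872}$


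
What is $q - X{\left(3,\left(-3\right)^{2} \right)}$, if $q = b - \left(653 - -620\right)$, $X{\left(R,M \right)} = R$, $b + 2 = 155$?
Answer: $-1123$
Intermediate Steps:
$b = 153$ ($b = -2 + 155 = 153$)
$q = -1120$ ($q = 153 - \left(653 - -620\right) = 153 - \left(653 + 620\right) = 153 - 1273 = -1120$)
$q - X{\left(3,\left(-3\right)^{2} \right)} = -1120 - 3 = -1123$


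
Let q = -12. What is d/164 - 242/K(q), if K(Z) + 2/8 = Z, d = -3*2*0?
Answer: 968/49 ≈ 19.755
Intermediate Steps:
d = 0 (d = -6*0 = 0)
K(Z) = -1/4 + Z
d/164 - 242/K(q) = 0/164 - 242/(-1/4 - 12) = 0*(1/164) - 242/(-49/4) = 0 - 242*(-4/49) = 0 + 968/49 = 968/49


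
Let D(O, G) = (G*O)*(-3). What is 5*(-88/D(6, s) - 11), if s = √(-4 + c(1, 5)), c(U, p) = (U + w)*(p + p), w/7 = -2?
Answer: -55 - 110*I*√134/603 ≈ -55.0 - 2.1117*I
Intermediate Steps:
w = -14 (w = 7*(-2) = -14)
c(U, p) = 2*p*(-14 + U) (c(U, p) = (U - 14)*(p + p) = (-14 + U)*(2*p) = 2*p*(-14 + U))
s = I*√134 (s = √(-4 + 2*5*(-14 + 1)) = √(-4 + 2*5*(-13)) = √(-4 - 130) = √(-134) = I*√134 ≈ 11.576*I)
D(O, G) = -3*G*O
5*(-88/D(6, s) - 11) = 5*(-88*I*√134/2412 - 11) = 5*(-22*I*√134/603 - 11) = 5*(-11 - 22*I*√134/603) = -55 - 110*I*√134/603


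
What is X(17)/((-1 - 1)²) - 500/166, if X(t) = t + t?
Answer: 911/166 ≈ 5.4880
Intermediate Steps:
X(t) = 2*t
X(17)/((-1 - 1)²) - 500/166 = (2*17)/((-1 - 1)²) - 500/166 = 34/((-2)²) - 500*1/166 = 34/4 - 250/83 = 34*(¼) - 250/83 = 17/2 - 250/83 = 911/166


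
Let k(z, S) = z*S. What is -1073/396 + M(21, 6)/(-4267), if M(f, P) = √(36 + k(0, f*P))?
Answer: -4580867/1689732 ≈ -2.7110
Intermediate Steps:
k(z, S) = S*z
M(f, P) = 6 (M(f, P) = √(36 + (f*P)*0) = √(36 + (P*f)*0) = √(36 + 0) = √36 = 6)
-1073/396 + M(21, 6)/(-4267) = -1073/396 + 6/(-4267) = -1073*1/396 + 6*(-1/4267) = -1073/396 - 6/4267 = -4580867/1689732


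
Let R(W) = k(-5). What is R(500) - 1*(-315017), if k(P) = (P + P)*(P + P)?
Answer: 315117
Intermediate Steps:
k(P) = 4*P² (k(P) = (2*P)*(2*P) = 4*P²)
R(W) = 100 (R(W) = 4*(-5)² = 4*25 = 100)
R(500) - 1*(-315017) = 100 - 1*(-315017) = 100 + 315017 = 315117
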